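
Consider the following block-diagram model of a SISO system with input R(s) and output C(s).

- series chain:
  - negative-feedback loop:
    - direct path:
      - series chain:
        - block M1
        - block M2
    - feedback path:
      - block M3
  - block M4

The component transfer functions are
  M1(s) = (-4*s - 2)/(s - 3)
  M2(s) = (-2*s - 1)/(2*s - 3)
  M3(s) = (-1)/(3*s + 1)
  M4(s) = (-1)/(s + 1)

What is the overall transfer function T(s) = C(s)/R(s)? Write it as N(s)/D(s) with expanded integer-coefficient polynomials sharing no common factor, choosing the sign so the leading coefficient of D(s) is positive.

First reduce the diagram to T(s).

[1] series reduction of M1, M2 = (8*s^2 + 8*s + 2)/(2*s^2 - 9*s + 9)
[2] collapse the loop ((M1*M2) forward, M3 return) = (24*s^3 + 32*s^2 + 14*s + 2)/(6*s^3 - 33*s^2 + 10*s + 7)
[3] reduce the series chain [(M1*M2)/(1+(M1*M2)*M3)], M4, giving the overall T(s)

Answer: (-24*s^3 - 32*s^2 - 14*s - 2)/(6*s^4 - 27*s^3 - 23*s^2 + 17*s + 7)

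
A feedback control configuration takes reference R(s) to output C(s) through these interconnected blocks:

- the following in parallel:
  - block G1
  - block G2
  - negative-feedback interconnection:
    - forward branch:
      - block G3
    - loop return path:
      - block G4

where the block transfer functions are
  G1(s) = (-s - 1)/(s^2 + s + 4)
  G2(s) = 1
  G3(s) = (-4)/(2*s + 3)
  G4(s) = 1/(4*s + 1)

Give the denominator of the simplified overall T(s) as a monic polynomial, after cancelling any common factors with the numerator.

Reducing step by step:

1. apply the feedback formula to G3, G4: (-16*s - 4)/(8*s^2 + 14*s - 1)
2. combine G1, G2, [G3/(1+G3*G4)] in parallel: (8*s^4 - 2*s^3 + 3*s^2 - 26*s - 19)/(8*s^4 + 22*s^3 + 45*s^2 + 55*s - 4)
That last expression is T(s), already simplified. Scaling its denominator by 1/8 (the reciprocal of the leading coefficient) yields the monic denominator.

Answer: s^4 + 11*s^3/4 + 45*s^2/8 + 55*s/8 - 1/2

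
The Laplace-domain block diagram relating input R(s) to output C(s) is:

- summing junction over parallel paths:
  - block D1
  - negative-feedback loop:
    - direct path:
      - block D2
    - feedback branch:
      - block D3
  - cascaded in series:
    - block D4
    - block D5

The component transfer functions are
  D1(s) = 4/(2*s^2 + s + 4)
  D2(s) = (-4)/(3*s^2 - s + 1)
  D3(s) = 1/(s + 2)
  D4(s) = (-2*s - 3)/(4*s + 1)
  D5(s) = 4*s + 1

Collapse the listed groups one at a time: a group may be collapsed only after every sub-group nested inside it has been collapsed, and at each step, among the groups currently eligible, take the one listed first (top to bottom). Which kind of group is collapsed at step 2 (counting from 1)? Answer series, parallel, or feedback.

Answer: series

Working:
1. close the feedback loop around D2, D3
2. reduce the series chain D4, D5
3. sum the parallel branches D1, [D2/(1+D2*D3)], (D4*D5)
Step 2 collapses a series group.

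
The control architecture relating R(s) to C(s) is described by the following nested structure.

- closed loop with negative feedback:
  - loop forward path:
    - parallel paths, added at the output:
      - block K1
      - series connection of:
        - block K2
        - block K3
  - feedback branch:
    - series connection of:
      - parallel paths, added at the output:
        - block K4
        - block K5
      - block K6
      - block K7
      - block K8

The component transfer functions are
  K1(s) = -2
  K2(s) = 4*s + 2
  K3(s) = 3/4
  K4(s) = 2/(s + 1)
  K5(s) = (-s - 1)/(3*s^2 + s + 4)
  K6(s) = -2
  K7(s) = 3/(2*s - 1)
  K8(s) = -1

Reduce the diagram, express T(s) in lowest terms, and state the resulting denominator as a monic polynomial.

Step 1. series reduction of K2, K3 gives 3*s + 3/2
Step 2. add K1, (K2*K3) (parallel) gives 3*s - 1/2
Step 3. combine K4, K5 in parallel gives (5*s^2 + 7)/(3*s^3 + 4*s^2 + 5*s + 4)
Step 4. combine (K4+K5), K6, K7, K8 in series gives (30*s^2 + 42)/(6*s^4 + 5*s^3 + 6*s^2 + 3*s - 4)
Step 5. collapse the loop ((K1+(K2*K3)) forward, ((K4+K5)*K6*K7*K8) return) gives (36*s^5 + 24*s^4 + 31*s^3 + 12*s^2 - 27*s + 4)/(12*s^4 + 190*s^3 - 18*s^2 + 258*s - 50)
No further cancellation is possible in the step-5 result, so that is T(s). Its denominator becomes monic after dividing by the leading coefficient 12.

Final answer: s^4 + 95*s^3/6 - 3*s^2/2 + 43*s/2 - 25/6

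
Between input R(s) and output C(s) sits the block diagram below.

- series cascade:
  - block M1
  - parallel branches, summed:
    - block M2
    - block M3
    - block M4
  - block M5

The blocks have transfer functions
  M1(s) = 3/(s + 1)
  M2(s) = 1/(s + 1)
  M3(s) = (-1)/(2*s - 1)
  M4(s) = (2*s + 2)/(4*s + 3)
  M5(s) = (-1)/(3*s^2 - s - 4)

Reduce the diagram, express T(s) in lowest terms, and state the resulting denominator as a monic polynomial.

Step 1 - sum the parallel branches M2, M3, M4 -> (4*s^3 + 10*s^2 - 5*s - 8)/(8*s^3 + 10*s^2 - s - 3)
Step 2 - reduce the series chain M1, (M2+M3+M4), M5 -> (-12*s^3 - 30*s^2 + 15*s + 24)/(24*s^6 + 46*s^5 - 23*s^4 - 93*s^3 - 41*s^2 + 19*s + 12)
The result of step 2 is T(s) in lowest terms. Its denominator has leading coefficient 24; dividing the denominator through by 24 makes it monic.

Final answer: s^6 + 23*s^5/12 - 23*s^4/24 - 31*s^3/8 - 41*s^2/24 + 19*s/24 + 1/2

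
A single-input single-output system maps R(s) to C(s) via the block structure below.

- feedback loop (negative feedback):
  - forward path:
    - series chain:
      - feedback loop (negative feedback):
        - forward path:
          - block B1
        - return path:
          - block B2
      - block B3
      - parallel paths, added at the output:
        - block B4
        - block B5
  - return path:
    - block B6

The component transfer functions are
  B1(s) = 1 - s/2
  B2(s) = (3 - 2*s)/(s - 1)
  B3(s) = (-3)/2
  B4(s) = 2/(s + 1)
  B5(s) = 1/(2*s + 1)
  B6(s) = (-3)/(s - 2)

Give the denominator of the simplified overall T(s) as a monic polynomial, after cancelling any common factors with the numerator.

The answer is s^4 - s^3 - 55*s^2/8 + 4*s + 35/8.

Reasoning:
(1) close the feedback loop around B1, B2 = (-s^2 + 3*s - 2)/(2*s^2 - 5*s + 4)
(2) reduce the parallel group B4, B5 = (5*s + 3)/(2*s^2 + 3*s + 1)
(3) multiply [B1/(1+B1*B2)], B3, (B4+B5) (series) = (15*s^3 - 36*s^2 + 3*s + 18)/(8*s^4 - 8*s^3 - 10*s^2 + 14*s + 8)
(4) reduce the feedback loop with forward ([B1/(1+B1*B2)]*B3*(B4+B5)) and return B6 = (15*s^3 - 36*s^2 + 3*s + 18)/(8*s^4 - 8*s^3 - 55*s^2 + 32*s + 35)
T(s) is the step-4 result (common factors already cancelled). Leading coefficient of the denominator: 8. Divide through by 8 for the monic polynomial.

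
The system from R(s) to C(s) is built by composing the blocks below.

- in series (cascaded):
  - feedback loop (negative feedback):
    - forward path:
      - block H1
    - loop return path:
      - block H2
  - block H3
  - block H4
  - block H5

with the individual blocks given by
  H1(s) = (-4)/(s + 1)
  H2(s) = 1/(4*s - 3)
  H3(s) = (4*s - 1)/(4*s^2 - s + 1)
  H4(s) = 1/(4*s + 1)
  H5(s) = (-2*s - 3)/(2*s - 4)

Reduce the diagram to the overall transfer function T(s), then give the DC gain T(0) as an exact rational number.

Answer: 9/7

Working:
[1] apply the feedback formula to H1, H2: (12 - 16*s)/(4*s^2 + s - 7)
[2] multiply [H1/(1+H1*H2)], H3, H4, H5 (series): (64*s^3 + 32*s^2 - 84*s + 18)/(64*s^6 - 112*s^5 - 132*s^4 + 207*s^3 - 34*s^2 + 33*s + 14)
Evaluating the step-2 result (the overall T(s)) at s = 0 gives T(0) = 18/14 = 9/7.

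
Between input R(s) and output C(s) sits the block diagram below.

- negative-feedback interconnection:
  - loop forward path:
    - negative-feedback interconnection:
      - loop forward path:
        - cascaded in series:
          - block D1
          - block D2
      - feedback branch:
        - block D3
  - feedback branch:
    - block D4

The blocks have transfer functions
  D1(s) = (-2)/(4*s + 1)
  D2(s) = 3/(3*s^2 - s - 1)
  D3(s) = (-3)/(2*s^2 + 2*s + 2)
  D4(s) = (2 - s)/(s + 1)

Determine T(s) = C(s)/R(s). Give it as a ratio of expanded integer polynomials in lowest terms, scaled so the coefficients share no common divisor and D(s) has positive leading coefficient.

Step 1. multiply D1, D2 (series): (-6)/(12*s^3 - s^2 - 5*s - 1)
Step 2. collapse the loop ((D1*D2) forward, D3 return): (-6*s^2 - 6*s - 6)/(12*s^5 + 11*s^4 + 6*s^3 - 7*s^2 - 6*s + 8)
Step 3. feedback reduction of [(D1*D2)/(1+(D1*D2)*D3)], D4, giving the overall T(s)

Hence the answer: (-6*s^3 - 12*s^2 - 12*s - 6)/(12*s^6 + 23*s^5 + 17*s^4 + 5*s^3 - 19*s^2 - 4*s - 4)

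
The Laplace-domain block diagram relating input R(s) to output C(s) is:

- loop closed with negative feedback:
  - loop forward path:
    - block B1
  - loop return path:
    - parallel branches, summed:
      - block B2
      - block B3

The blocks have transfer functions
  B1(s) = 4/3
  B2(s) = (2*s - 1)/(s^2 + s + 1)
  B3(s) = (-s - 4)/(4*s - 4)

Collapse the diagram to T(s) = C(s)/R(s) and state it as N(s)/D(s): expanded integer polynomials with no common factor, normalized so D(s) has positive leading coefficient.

Answer: (4*s^3 - 4)/(2*s^3 + 3*s^2 - 17*s - 3)

Working:
(1) parallel reduction of B2, B3; result (-s^3 + 3*s^2 - 17*s)/(4*s^3 - 4)
(2) reduce the feedback loop with forward B1 and return (B2+B3), giving the overall T(s)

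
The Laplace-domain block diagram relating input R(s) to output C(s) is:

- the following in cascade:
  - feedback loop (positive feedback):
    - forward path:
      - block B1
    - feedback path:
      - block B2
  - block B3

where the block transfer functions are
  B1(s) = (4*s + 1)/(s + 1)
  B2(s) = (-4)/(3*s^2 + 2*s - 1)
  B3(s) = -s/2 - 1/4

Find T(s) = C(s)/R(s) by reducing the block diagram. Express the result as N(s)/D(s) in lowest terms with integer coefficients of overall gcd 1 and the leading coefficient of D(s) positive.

[1] reduce the feedback loop with forward B1 and return B2 gives (12*s^3 + 11*s^2 - 2*s - 1)/(3*s^3 + 5*s^2 + 17*s + 3)
[2] reduce the series chain [B1/(1-B1*B2)], B3 - this is the overall T(s), already in the required normalized form

Hence the answer: (-24*s^4 - 34*s^3 - 7*s^2 + 4*s + 1)/(12*s^3 + 20*s^2 + 68*s + 12)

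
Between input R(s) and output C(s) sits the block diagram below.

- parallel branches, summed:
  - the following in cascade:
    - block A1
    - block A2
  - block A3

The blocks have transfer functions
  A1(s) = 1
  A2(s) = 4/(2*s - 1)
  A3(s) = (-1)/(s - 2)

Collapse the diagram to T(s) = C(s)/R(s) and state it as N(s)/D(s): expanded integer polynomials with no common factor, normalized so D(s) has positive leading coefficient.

First reduce the diagram to T(s).

Step 1: series reduction of A1, A2; result 4/(2*s - 1)
Step 2: parallel reduction of (A1*A2), A3: this yields T(s), and no further normalization is needed

Answer: (2*s - 7)/(2*s^2 - 5*s + 2)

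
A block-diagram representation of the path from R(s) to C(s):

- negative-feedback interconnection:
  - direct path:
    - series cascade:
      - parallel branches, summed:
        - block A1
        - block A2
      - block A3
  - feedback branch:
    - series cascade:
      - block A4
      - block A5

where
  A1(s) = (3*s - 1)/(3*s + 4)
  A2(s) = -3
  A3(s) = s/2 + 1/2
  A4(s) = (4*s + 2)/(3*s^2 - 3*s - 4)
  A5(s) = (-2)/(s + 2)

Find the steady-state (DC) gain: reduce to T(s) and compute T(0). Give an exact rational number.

(1) combine A1, A2 in parallel -> (-6*s - 13)/(3*s + 4)
(2) reduce the series chain (A1+A2), A3 -> (-6*s^2 - 19*s - 13)/(6*s + 8)
(3) multiply A4, A5 (series) -> (-8*s - 4)/(3*s^3 + 3*s^2 - 10*s - 8)
(4) close the feedback loop around ((A1+A2)*A3), (A4*A5) -> (-18*s^5 - 75*s^4 - 36*s^3 + 199*s^2 + 282*s + 104)/(18*s^4 + 90*s^3 + 140*s^2 + 52*s - 12)
DC gain: substitute s = 0 into T(s) from step 4: T(0) = 104/(-12) = -26/3.

Therefore the answer is -26/3.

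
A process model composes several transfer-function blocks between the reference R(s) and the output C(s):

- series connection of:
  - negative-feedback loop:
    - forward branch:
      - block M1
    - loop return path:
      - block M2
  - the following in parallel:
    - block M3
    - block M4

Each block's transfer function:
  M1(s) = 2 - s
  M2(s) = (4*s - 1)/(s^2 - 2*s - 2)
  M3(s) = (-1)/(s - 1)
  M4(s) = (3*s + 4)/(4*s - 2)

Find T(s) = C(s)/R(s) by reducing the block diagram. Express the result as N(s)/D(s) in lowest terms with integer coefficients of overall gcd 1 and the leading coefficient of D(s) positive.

Answer: (3*s^5 - 15*s^4 + 16*s^3 + 14*s^2 - 16*s - 8)/(12*s^4 - 46*s^3 + 64*s^2 - 38*s + 8)

Working:
(1) apply the feedback formula to M1, M2: (s^3 - 4*s^2 + 2*s + 4)/(3*s^2 - 7*s + 4)
(2) parallel reduction of M3, M4: (3*s^2 - 3*s - 2)/(4*s^2 - 6*s + 2)
(3) cascade [M1/(1+M1*M2)], (M3+M4), which is the overall transfer function T(s) = C(s)/R(s) in lowest terms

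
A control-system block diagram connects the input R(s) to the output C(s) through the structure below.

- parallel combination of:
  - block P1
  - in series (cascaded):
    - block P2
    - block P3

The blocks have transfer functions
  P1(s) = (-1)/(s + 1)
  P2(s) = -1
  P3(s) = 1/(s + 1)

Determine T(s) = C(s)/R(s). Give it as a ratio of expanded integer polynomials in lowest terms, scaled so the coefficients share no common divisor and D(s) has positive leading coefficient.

Step 1: combine P2, P3 in series, giving (-1)/(s + 1)
Step 2: combine P1, (P2*P3) in parallel: this yields T(s), and no further normalization is needed

Final answer: (-2)/(s + 1)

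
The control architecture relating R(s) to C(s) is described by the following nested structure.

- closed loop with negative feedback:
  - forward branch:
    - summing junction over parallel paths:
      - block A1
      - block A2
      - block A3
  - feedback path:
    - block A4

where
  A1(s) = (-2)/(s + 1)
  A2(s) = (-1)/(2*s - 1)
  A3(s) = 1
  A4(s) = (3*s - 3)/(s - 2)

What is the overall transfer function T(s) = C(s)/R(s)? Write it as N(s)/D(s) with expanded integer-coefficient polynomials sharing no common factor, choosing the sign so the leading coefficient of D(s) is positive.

Answer: (2*s^2 - 4*s)/(8*s^2 - 5*s - 1)

Working:
(1) combine A1, A2, A3 in parallel; result (2*s^2 - 4*s)/(2*s^2 + s - 1)
(2) feedback reduction of (A1+A2+A3), A4; the result is T(s) itself (integer coefficients, no common factor, positive leading denominator coefficient)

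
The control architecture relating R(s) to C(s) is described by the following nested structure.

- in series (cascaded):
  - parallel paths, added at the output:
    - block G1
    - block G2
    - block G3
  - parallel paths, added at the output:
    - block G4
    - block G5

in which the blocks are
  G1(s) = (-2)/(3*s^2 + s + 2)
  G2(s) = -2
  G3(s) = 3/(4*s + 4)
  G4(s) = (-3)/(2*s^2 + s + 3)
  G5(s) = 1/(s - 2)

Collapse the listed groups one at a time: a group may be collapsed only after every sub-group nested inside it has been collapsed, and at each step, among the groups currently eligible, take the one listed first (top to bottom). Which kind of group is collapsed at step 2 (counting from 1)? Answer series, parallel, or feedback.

The answer is parallel.

Reasoning:
Step 1: parallel reduction of G1, G2, G3
Step 2: parallel reduction of G4, G5
Step 3: multiply (G1+G2+G3), (G4+G5) (series)
The group at step 2 is a parallel group.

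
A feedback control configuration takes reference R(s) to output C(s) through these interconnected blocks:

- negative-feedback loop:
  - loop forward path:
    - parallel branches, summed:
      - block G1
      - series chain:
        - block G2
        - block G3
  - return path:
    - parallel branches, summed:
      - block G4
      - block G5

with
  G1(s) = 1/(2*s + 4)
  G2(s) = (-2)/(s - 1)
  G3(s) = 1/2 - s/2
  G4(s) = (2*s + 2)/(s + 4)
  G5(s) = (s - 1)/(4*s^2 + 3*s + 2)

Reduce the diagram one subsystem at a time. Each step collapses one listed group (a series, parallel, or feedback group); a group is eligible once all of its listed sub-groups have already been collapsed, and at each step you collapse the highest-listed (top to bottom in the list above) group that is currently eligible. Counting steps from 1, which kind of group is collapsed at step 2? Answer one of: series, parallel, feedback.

Answer: parallel

Working:
[1] cascade G2, G3
[2] combine G1, (G2*G3) in parallel
[3] sum the parallel branches G4, G5
[4] feedback reduction of (G1+(G2*G3)), (G4+G5)
At step 2 the group reduced is parallel.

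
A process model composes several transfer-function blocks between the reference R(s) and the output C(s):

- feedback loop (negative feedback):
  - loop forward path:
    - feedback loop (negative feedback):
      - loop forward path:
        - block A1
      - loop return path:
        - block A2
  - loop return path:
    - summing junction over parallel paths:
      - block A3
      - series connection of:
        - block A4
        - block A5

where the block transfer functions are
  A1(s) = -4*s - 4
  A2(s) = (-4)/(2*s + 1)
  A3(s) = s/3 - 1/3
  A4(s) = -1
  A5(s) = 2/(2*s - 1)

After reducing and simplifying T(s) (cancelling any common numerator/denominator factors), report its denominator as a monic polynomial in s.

1. apply the feedback formula to A1, A2, giving (-8*s^2 - 12*s - 4)/(18*s + 17)
2. cascade A4, A5, giving (-2)/(2*s - 1)
3. reduce the parallel group A3, (A4*A5), giving (2*s^2 - 3*s - 5)/(6*s - 3)
4. reduce the feedback loop with forward [A1/(1+A1*A2)] and return (A3+(A4*A5)), giving (48*s^3 + 48*s^2 - 12*s - 12)/(16*s^4 - 176*s^2 - 120*s + 31)
Step 4 gives the fully reduced T(s), with no common factor left to cancel. The denominator's leading coefficient is 16, so divide each of its coefficients by 16 to get the monic form.

Answer: s^4 - 11*s^2 - 15*s/2 + 31/16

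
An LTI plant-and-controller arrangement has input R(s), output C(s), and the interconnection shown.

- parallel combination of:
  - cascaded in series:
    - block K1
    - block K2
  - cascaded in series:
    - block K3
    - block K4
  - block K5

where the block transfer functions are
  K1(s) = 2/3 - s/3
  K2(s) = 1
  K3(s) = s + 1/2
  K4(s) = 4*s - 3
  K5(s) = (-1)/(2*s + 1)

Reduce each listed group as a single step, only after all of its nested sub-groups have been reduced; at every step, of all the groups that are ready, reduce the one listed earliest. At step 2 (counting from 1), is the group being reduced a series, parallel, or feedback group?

Step 1 - cascade K1, K2
Step 2 - series reduction of K3, K4
Step 3 - combine (K1*K2), (K3*K4), K5 in parallel
At step 2 the group reduced is series.

Final answer: series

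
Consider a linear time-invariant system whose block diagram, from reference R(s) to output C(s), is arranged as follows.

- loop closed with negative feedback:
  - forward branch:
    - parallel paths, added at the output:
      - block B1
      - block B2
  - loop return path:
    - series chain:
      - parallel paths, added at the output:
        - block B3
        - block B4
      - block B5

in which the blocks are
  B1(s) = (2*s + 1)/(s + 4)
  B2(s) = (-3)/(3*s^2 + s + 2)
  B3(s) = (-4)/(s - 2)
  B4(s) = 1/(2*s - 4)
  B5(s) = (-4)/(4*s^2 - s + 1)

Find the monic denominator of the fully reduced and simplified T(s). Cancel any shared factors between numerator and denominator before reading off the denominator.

1. add B1, B2 (parallel) -> (6*s^3 + 5*s^2 + 2*s - 10)/(3*s^3 + 13*s^2 + 6*s + 8)
2. parallel reduction of B3, B4 -> (-7)/(2*s - 4)
3. combine (B3+B4), B5 in series -> 14/(4*s^3 - 9*s^2 + 3*s - 2)
4. collapse the loop ((B1+B2) forward, ((B3+B4)*B5) return) -> (24*s^6 - 34*s^5 - 19*s^4 - 55*s^3 + 86*s^2 - 34*s + 20)/(12*s^6 + 25*s^5 - 84*s^4 + 95*s^3 - 10*s^2 + 40*s - 156)
Step 4 gives the fully reduced T(s), with no common factor left to cancel. The denominator's leading coefficient is 12, so divide each of its coefficients by 12 to get the monic form.

Hence the answer: s^6 + 25*s^5/12 - 7*s^4 + 95*s^3/12 - 5*s^2/6 + 10*s/3 - 13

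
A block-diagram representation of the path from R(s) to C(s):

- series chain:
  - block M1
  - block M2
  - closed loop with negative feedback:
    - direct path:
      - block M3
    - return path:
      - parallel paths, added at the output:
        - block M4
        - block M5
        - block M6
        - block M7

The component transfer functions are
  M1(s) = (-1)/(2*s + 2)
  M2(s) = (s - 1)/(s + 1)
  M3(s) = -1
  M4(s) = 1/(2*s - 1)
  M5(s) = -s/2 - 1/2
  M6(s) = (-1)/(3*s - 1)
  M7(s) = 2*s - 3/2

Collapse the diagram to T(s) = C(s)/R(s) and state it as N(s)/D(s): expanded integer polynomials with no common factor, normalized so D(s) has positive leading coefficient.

Reducing step by step:

[1] add M4, M5, M6, M7 (parallel) -> (18*s^3 - 39*s^2 + 25*s - 4)/(12*s^2 - 10*s + 2)
[2] close the feedback loop around M3, (M4+M5+M6+M7) -> (12*s^2 - 10*s + 2)/(18*s^3 - 51*s^2 + 35*s - 6)
[3] combine M1, M2, [M3/(1+M3*(M4+M5+M6+M7))] in series - this is the overall T(s), already in the required normalized form

Answer: (-6*s^3 + 11*s^2 - 6*s + 1)/(18*s^5 - 15*s^4 - 49*s^3 + 13*s^2 + 23*s - 6)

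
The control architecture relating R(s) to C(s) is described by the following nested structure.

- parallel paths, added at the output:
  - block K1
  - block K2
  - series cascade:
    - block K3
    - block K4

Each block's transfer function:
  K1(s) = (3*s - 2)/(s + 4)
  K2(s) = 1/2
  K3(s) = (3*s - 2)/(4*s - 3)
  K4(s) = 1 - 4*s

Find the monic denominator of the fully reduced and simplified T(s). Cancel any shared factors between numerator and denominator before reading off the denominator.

Step 1: reduce the series chain K3, K4, giving (-12*s^2 + 11*s - 2)/(4*s - 3)
Step 2: add K1, K2, (K3*K4) (parallel), giving (-24*s^3 - 46*s^2 + 63*s - 16)/(8*s^2 + 26*s - 24)
No further cancellation is possible in the step-2 result, so that is T(s). Its denominator becomes monic after dividing by the leading coefficient 8.

Hence the answer: s^2 + 13*s/4 - 3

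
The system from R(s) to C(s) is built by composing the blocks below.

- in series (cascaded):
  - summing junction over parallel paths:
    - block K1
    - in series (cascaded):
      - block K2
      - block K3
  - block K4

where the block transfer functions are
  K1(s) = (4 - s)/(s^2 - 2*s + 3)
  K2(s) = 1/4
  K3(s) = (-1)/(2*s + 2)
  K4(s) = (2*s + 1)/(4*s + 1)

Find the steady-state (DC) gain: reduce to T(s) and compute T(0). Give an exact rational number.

Step 1 - reduce the series chain K2, K3 gives (-1)/(8*s + 8)
Step 2 - add K1, (K2*K3) (parallel) gives (-9*s^2 + 26*s + 29)/(8*s^3 - 8*s^2 + 8*s + 24)
Step 3 - cascade (K1+(K2*K3)), K4 gives (-18*s^3 + 43*s^2 + 84*s + 29)/(32*s^4 - 24*s^3 + 24*s^2 + 104*s + 24)
DC gain: substitute s = 0 into T(s) from step 3: T(0) = 29/24.

Hence the answer: 29/24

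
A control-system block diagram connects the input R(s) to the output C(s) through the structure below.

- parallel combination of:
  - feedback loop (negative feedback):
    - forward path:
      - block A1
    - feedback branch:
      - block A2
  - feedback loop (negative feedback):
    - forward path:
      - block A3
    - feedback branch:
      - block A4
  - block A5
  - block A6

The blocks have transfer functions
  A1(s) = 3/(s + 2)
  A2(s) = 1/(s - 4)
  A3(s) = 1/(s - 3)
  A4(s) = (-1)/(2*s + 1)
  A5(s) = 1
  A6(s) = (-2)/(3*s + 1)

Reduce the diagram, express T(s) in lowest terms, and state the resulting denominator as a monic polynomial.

Answer: s^5 - 25*s^4/6 - 7*s^3/2 + 95*s^2/6 + 31*s/2 + 10/3

Working:
1. apply the feedback formula to A1, A2 -> (3*s - 12)/(s^2 - 2*s - 5)
2. reduce the feedback loop with forward A3 and return A4 -> (2*s + 1)/(2*s^2 - 5*s - 4)
3. add [A1/(1+A1*A2)], [A3/(1+A3*A4)], A5, A6 (parallel) -> (6*s^5 - 5*s^4 - 121*s^3 + 169*s^2 + 192*s + 23)/(6*s^5 - 25*s^4 - 21*s^3 + 95*s^2 + 93*s + 20)
T(s) is the step-3 result (common factors already cancelled). Leading coefficient of the denominator: 6. Divide through by 6 for the monic polynomial.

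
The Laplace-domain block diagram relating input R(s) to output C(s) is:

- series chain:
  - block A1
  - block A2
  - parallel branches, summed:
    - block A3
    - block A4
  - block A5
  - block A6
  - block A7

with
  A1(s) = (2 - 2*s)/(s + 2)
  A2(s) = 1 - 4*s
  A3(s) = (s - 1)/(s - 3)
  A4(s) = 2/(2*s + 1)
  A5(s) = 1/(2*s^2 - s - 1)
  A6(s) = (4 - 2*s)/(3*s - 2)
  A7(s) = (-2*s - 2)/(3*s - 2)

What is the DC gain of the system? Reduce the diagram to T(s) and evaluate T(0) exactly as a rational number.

Reducing step by step:

[1] add A3, A4 (parallel): (2*s^2 + s - 7)/(2*s^2 - 5*s - 3)
[2] reduce the series chain A1, A2, (A3+A4), A5, A6, A7: (64*s^5 - 48*s^4 - 376*s^3 + 256*s^2 + 408*s - 112)/(36*s^6 - 48*s^5 - 227*s^4 + 99*s^3 + 138*s^2 - 28*s - 24)
Step 2 gives the overall T(s). Then T(0) = -112/(-24) = 14/3.

Answer: 14/3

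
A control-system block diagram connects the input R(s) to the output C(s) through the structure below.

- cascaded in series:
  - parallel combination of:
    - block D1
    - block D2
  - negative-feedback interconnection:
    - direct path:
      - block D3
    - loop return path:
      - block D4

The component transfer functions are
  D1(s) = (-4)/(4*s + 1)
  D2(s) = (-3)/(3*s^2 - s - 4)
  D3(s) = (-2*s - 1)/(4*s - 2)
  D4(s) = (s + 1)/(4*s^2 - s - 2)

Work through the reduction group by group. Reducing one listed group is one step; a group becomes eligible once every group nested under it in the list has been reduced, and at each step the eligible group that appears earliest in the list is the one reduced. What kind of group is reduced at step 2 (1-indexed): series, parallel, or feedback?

1. reduce the parallel group D1, D2
2. reduce the feedback loop with forward D3 and return D4
3. series reduction of (D1+D2), [D3/(1+D3*D4)]
So the answer for step 2 is feedback.

Hence the answer: feedback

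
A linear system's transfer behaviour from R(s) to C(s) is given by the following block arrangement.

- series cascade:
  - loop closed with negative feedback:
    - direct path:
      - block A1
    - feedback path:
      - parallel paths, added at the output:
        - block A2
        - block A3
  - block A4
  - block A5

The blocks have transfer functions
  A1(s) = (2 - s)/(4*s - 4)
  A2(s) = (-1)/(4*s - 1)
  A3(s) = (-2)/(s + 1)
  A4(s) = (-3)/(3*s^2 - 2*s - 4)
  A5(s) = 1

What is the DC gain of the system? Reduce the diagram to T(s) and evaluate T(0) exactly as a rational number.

Step 1: reduce the parallel group A2, A3 gives (1 - 9*s)/(4*s^2 + 3*s - 1)
Step 2: feedback reduction of A1, (A2+A3) gives (-4*s^3 + 5*s^2 + 7*s - 2)/(16*s^3 + 5*s^2 - 35*s + 6)
Step 3: series reduction of [A1/(1+A1*(A2+A3))], A4, A5 gives (12*s^3 - 15*s^2 - 21*s + 6)/(48*s^5 - 17*s^4 - 179*s^3 + 68*s^2 + 128*s - 24)
The step-3 result is T(s). Setting s = 0: T(0) = 6/(-24) = -1/4.

Answer: -1/4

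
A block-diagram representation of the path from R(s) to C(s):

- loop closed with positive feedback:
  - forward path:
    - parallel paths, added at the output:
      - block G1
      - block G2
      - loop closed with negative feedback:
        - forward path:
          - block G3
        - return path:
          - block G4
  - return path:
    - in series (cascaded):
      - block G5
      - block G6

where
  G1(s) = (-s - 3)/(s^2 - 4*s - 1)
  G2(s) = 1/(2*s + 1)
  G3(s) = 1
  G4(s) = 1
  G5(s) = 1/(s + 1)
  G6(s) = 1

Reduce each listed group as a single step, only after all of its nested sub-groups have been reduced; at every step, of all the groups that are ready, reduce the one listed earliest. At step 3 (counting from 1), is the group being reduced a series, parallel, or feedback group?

The answer is series.

Reasoning:
Step 1 - apply the feedback formula to G3, G4
Step 2 - sum the parallel branches G1, G2, [G3/(1+G3*G4)]
Step 3 - multiply G5, G6 (series)
Step 4 - apply the feedback formula to (G1+G2+[G3/(1+G3*G4)]), (G5*G6)
At step 3 the group reduced is series.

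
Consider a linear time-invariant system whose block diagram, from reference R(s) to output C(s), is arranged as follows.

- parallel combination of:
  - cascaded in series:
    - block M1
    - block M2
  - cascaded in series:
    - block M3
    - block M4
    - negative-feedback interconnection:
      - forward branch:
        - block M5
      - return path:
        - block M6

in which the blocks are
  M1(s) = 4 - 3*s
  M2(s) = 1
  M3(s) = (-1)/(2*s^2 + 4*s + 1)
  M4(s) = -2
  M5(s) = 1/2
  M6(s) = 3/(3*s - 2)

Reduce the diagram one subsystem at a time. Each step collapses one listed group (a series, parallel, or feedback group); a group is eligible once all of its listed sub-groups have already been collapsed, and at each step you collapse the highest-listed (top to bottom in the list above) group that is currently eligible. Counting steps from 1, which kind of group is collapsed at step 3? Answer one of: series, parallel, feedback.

1. multiply M1, M2 (series)
2. apply the feedback formula to M5, M6
3. cascade M3, M4, [M5/(1+M5*M6)]
4. combine (M1*M2), (M3*M4*[M5/(1+M5*M6)]) in parallel
At step 3 the group reduced is series.

Therefore the answer is series.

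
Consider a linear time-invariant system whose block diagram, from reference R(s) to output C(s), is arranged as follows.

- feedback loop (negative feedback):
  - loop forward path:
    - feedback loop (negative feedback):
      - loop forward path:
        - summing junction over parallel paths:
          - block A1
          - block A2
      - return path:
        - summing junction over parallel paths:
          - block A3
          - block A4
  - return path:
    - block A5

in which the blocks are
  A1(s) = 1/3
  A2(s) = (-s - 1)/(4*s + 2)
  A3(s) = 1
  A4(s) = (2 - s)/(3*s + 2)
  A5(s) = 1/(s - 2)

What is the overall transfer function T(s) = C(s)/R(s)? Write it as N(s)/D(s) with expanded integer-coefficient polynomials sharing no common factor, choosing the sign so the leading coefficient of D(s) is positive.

1. reduce the parallel group A1, A2; result (s - 1)/(12*s + 6)
2. sum the parallel branches A3, A4; result (2*s + 4)/(3*s + 2)
3. apply the feedback formula to (A1+A2), (A3+A4); result (3*s^2 - s - 2)/(38*s^2 + 44*s + 8)
4. close the feedback loop around [(A1+A2)/(1+(A1+A2)*(A3+A4))], A5, giving the overall T(s)

Final answer: (3*s^3 - 7*s^2 + 4)/(38*s^3 - 29*s^2 - 81*s - 18)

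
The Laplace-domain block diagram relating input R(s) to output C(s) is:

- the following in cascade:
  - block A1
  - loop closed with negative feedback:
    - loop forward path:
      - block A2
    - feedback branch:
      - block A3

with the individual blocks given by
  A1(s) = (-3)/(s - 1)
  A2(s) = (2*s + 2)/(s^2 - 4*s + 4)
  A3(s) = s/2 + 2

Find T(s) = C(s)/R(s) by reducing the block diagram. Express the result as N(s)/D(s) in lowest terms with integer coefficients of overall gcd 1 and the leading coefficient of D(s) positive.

[1] reduce the feedback loop with forward A2 and return A3 gives (2*s + 2)/(2*s^2 + s + 8)
[2] reduce the series chain A1, [A2/(1+A2*A3)]; the result is T(s) itself (integer coefficients, no common factor, positive leading denominator coefficient)

Hence the answer: (-6*s - 6)/(2*s^3 - s^2 + 7*s - 8)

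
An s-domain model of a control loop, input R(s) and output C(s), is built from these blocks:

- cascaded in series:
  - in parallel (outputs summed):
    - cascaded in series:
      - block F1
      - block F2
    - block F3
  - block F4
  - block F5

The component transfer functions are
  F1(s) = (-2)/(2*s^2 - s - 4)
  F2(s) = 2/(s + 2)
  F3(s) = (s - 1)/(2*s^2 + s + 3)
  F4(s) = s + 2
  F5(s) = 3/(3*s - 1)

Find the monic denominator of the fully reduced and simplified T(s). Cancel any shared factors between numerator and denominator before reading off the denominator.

Step 1: cascade F1, F2, giving (-4)/(2*s^3 + 3*s^2 - 6*s - 8)
Step 2: parallel reduction of (F1*F2), F3, giving (2*s^4 + s^3 - 17*s^2 - 6*s - 4)/(4*s^5 + 8*s^4 - 3*s^3 - 13*s^2 - 26*s - 24)
Step 3: multiply ((F1*F2)+F3), F4, F5 (series), giving (6*s^4 + 3*s^3 - 51*s^2 - 18*s - 12)/(12*s^5 - 4*s^4 - 9*s^3 - 18*s^2 - 29*s + 12)
That last expression is T(s), already simplified. Scaling its denominator by 1/12 (the reciprocal of the leading coefficient) yields the monic denominator.

Therefore the answer is s^5 - s^4/3 - 3*s^3/4 - 3*s^2/2 - 29*s/12 + 1.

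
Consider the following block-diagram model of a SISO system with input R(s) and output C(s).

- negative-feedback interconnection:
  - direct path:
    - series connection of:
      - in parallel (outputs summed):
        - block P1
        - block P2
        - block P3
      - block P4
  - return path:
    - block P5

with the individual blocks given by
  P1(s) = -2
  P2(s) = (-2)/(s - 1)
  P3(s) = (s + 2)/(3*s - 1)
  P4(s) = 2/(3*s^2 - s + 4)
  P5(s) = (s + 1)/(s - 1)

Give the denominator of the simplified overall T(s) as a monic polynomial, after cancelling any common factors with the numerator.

The answer is s^5 - 8*s^4/3 + 8*s^3/3 - 40*s^2/9 + 23*s/9 - 8/9.

Reasoning:
Step 1 - add P1, P2, P3 (parallel), giving (-5*s^2 + 3*s - 2)/(3*s^2 - 4*s + 1)
Step 2 - cascade (P1+P2+P3), P4, giving (-10*s^2 + 6*s - 4)/(9*s^4 - 15*s^3 + 19*s^2 - 17*s + 4)
Step 3 - feedback reduction of ((P1+P2+P3)*P4), P5, giving (-10*s^3 + 16*s^2 - 10*s + 4)/(9*s^5 - 24*s^4 + 24*s^3 - 40*s^2 + 23*s - 8)
The result of step 3 is T(s) in lowest terms. Its denominator has leading coefficient 9; dividing the denominator through by 9 makes it monic.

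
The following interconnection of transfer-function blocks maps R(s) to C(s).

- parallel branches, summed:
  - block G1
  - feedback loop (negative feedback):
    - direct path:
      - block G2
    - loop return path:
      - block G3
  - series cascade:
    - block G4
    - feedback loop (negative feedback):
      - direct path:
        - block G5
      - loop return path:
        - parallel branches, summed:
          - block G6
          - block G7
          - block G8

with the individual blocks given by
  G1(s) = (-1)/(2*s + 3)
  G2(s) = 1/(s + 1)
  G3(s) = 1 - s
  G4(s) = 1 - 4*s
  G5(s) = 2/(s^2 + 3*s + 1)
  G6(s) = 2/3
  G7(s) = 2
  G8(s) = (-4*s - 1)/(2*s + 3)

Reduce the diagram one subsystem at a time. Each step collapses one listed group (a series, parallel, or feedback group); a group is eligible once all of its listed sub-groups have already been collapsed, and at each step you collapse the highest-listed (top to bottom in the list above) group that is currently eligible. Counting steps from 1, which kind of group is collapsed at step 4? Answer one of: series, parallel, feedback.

Reducing step by step:

(1) reduce the feedback loop with forward G2 and return G3
(2) combine G6, G7, G8 in parallel
(3) apply the feedback formula to G5, (G6+G7+G8)
(4) combine G4, [G5/(1+G5*(G6+G7+G8))] in series
(5) combine G1, [G2/(1+G2*G3)], (G4*[G5/(1+G5*(G6+G7+G8))]) in parallel
Step 4 collapses a series group.

Answer: series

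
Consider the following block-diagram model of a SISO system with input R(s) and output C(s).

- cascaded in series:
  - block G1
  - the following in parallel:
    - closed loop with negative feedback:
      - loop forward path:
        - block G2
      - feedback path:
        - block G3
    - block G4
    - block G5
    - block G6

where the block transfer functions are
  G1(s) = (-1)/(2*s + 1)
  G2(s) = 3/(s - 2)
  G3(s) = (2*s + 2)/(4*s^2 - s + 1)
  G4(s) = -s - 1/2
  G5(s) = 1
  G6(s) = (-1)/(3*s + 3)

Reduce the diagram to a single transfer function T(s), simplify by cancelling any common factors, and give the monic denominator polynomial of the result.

[1] reduce the feedback loop with forward G2 and return G3: (12*s^2 - 3*s + 3)/(4*s^3 - 9*s^2 + 9*s + 4)
[2] sum the parallel branches [G2/(1+G2*G3)], G4, G5, G6: (-24*s^5 + 42*s^4 + 49*s^3 - 6*s^2 - 3*s + 22)/(24*s^4 - 30*s^3 + 78*s + 24)
[3] series reduction of G1, ([G2/(1+G2*G3)]+G4+G5+G6): (24*s^5 - 42*s^4 - 49*s^3 + 6*s^2 + 3*s - 22)/(48*s^5 - 36*s^4 - 30*s^3 + 156*s^2 + 126*s + 24)
Step 3 gives the fully reduced T(s), with no common factor left to cancel. The denominator's leading coefficient is 48, so divide each of its coefficients by 48 to get the monic form.

Answer: s^5 - 3*s^4/4 - 5*s^3/8 + 13*s^2/4 + 21*s/8 + 1/2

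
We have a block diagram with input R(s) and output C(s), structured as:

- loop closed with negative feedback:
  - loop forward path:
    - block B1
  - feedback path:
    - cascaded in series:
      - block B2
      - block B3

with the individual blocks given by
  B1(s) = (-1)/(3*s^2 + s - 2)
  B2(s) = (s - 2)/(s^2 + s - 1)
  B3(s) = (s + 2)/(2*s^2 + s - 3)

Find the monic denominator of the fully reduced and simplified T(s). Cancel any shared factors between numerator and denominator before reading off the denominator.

Step 1 - series reduction of B2, B3, giving (s^2 - 4)/(2*s^4 + 3*s^3 - 4*s^2 - 4*s + 3)
Step 2 - apply the feedback formula to B1, (B2*B3), giving (-2*s^4 - 3*s^3 + 4*s^2 + 4*s - 3)/(6*s^6 + 11*s^5 - 13*s^4 - 22*s^3 + 12*s^2 + 11*s - 2)
The result of step 2 is T(s) in lowest terms. Its denominator has leading coefficient 6; dividing the denominator through by 6 makes it monic.

Final answer: s^6 + 11*s^5/6 - 13*s^4/6 - 11*s^3/3 + 2*s^2 + 11*s/6 - 1/3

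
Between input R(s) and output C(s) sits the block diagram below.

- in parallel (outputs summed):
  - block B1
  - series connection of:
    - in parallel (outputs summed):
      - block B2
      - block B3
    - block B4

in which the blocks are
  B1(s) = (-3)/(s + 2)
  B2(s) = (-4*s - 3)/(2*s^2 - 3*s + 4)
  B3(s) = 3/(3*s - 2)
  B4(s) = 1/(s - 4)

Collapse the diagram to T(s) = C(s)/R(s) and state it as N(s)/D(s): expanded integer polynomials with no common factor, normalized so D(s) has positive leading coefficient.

First reduce the diagram to T(s).

1. add B2, B3 (parallel) = (-6*s^2 - 10*s + 18)/(6*s^3 - 13*s^2 + 18*s - 8)
2. series reduction of (B2+B3), B4 = (-6*s^2 - 10*s + 18)/(6*s^4 - 37*s^3 + 70*s^2 - 80*s + 32)
3. add B1, ((B2+B3)*B4) (parallel), giving the overall T(s)

Answer: (-18*s^4 + 105*s^3 - 232*s^2 + 238*s - 60)/(6*s^5 - 25*s^4 - 4*s^3 + 60*s^2 - 128*s + 64)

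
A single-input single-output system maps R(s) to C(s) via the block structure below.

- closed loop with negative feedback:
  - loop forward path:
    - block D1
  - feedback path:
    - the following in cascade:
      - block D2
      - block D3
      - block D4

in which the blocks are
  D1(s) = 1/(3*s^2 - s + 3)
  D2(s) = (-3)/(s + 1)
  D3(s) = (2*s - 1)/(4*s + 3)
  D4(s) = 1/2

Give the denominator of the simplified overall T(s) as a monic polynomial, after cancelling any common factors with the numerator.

First reduce the diagram to T(s).

(1) combine D2, D3, D4 in series -> (3 - 6*s)/(8*s^2 + 14*s + 6)
(2) reduce the feedback loop with forward D1 and return (D2*D3*D4) -> (8*s^2 + 14*s + 6)/(24*s^4 + 34*s^3 + 28*s^2 + 30*s + 21)
Step 2 gives the fully reduced T(s), with no common factor left to cancel. The denominator's leading coefficient is 24, so divide each of its coefficients by 24 to get the monic form.

Answer: s^4 + 17*s^3/12 + 7*s^2/6 + 5*s/4 + 7/8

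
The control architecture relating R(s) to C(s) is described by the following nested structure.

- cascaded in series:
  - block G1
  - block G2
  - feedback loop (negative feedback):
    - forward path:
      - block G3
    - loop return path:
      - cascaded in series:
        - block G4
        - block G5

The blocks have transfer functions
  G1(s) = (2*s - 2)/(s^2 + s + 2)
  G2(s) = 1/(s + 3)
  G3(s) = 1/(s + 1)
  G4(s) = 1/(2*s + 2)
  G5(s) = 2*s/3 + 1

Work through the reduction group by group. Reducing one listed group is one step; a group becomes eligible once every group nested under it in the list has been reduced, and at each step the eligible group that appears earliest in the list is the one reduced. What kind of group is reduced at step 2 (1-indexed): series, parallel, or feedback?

The answer is feedback.

Reasoning:
Step 1: multiply G4, G5 (series)
Step 2: reduce the feedback loop with forward G3 and return (G4*G5)
Step 3: reduce the series chain G1, G2, [G3/(1+G3*(G4*G5))]
At step 2 the group reduced is feedback.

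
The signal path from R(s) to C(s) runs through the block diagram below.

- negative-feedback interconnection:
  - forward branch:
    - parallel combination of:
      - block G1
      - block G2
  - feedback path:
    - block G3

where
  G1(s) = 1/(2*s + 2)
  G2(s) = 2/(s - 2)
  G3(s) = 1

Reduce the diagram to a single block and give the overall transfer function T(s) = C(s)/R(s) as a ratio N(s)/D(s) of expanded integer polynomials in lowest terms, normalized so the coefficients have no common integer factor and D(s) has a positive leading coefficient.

[1] reduce the parallel group G1, G2 = (5*s + 2)/(2*s^2 - 2*s - 4)
[2] collapse the loop ((G1+G2) forward, G3 return) - this is the overall T(s), already in the required normalized form

Therefore the answer is (5*s + 2)/(2*s^2 + 3*s - 2).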